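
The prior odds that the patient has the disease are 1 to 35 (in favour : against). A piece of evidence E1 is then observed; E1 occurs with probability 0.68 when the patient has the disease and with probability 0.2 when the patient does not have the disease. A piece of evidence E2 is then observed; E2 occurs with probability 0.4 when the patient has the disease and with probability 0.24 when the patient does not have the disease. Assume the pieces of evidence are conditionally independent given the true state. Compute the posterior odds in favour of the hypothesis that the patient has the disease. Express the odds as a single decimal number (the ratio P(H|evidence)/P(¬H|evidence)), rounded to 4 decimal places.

Prior odds = 1/35 = 0.028571.
Likelihood ratio for E1 = 0.68/0.2 = 3.4000.
Likelihood ratio for E2 = 0.4/0.24 = 1.6667.
Posterior odds = prior odds × LR₁ × LR₂ = 0.16190.

Posterior odds ≈ 0.1619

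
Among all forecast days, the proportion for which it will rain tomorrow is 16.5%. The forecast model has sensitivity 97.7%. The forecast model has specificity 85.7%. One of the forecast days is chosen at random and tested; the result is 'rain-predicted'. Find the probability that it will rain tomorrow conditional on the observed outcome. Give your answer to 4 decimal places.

P(H | E) ≈ 0.5745

Write H for 'it will rain tomorrow'. Prior odds H:¬H = 0.165/0.835 = 0.19760. For the 'rain-predicted' outcome, the likelihood ratio is 0.977/0.143 = 6.8322.
Posterior odds = 0.19760 × 6.8322 = 1.3501, so P(H|E) = 1.3501/(1+1.3501) = 0.5745.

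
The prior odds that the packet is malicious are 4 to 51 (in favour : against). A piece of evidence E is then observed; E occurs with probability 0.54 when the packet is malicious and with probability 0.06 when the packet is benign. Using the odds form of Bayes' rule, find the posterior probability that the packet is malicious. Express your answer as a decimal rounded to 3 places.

Posterior probability ≈ 0.414

Prior odds = 4/51 = 0.078431. In log-odds, ln(0.078431) = -2.5455.
Add log likelihood ratio: ln(9.0000) = 2.1972.
Posterior log-odds = -0.34831, so posterior odds = exp(-0.34831) = 0.70588. Converting, P(H|E) = 0.70588/1.7059 = 0.414.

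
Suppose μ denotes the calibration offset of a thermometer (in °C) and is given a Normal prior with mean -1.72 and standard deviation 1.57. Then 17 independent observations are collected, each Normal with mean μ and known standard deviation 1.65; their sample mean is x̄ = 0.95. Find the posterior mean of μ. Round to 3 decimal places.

With known σ, the Normal prior is conjugate. Weight on the data is w = (n/σ²)/(n/σ² + 1/τ₀²) = 6.24426/(6.24426+0.405696) = 0.93899.
Posterior mean = w·x̄ + (1−w)·μ₀ = 0.93899·0.95 + 0.061007·-1.72 = 0.787.

Posterior mean ≈ 0.787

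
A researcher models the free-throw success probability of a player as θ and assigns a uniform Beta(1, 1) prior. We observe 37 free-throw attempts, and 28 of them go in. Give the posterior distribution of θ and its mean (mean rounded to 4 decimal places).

Posterior: Beta(29, 10); mean ≈ 0.7436

Observing 28 successes and 9 failures updates Beta(1, 1) by adding the success and failure counts to the two shape parameters: α = 1+28 = 29, β = 1+9 = 10.
E[θ | data] = 29/(29+10) = 0.7436.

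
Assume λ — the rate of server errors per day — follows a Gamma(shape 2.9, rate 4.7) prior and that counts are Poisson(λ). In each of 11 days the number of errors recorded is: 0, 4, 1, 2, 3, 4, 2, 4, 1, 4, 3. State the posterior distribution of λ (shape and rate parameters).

Posterior: Gamma(shape=30.9, rate=15.7)

Total count ∑xᵢ = 28 over n = 11 days.
Gamma is conjugate to the Poisson likelihood: posterior is Gamma(shape = 2.9+28 = 30.9, rate = 4.7+11 = 15.7).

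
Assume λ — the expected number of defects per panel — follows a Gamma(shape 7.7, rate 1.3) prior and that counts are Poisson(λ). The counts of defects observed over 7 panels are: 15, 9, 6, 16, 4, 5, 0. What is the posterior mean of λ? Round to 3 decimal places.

The Poisson likelihood adds the total count to the shape and the number of exposure periods to the rate. Here ∑xᵢ = 55 and n = 7, so shape 7.7→62.7 and rate 1.3→8.3.
E[λ | data] = 62.7/8.3 = 7.554.

Posterior mean ≈ 7.554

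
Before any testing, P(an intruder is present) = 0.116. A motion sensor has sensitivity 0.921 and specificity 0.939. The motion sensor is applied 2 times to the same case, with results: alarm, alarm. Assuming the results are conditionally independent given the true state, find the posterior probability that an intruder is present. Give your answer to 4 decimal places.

With H the event that an intruder is present, the joint likelihood of the observed sequence is P(data|H) = 0.921·0.921 = 0.84824 and P(data|¬H) = 0.061·0.061 = 0.0037210.
Bayes: P(H|data) = 0.116·0.84824 / (0.116·0.84824 + 0.884·0.0037210) = 0.098396/0.10169 = 0.9677.

Posterior P(H) ≈ 0.9677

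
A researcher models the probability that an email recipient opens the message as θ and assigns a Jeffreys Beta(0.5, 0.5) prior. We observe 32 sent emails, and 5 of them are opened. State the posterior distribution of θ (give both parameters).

Observing 5 successes and 27 failures updates Beta(0.5, 0.5) by adding the success and failure counts to the two shape parameters: α = 0.5+5 = 5.5, β = 0.5+27 = 27.5.

Posterior: Beta(5.5, 27.5)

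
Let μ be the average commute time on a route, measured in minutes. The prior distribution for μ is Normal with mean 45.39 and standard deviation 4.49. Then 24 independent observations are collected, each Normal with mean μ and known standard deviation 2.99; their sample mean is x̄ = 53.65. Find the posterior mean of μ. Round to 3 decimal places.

Posterior mean ≈ 53.500

Prior precision 1/τ₀² = 1/4.49² = 0.0496029; data precision n/σ² = 24/2.99² = 2.68453.
Posterior precision = 0.0496029 + 2.68453 = 2.73414.
Posterior mean = (0.0496029·45.39 + 2.68453·53.65) / 2.73414 = 53.500.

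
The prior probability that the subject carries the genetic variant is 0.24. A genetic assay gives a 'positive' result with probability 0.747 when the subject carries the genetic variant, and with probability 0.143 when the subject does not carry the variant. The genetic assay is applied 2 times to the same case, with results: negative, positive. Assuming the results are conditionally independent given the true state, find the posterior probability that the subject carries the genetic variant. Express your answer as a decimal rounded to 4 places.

With H the event that the subject carries the genetic variant, the joint likelihood of the observed sequence is P(data|H) = 0.253·0.747 = 0.18899 and P(data|¬H) = 0.857·0.143 = 0.12255.
Bayes: P(H|data) = 0.24·0.18899 / (0.24·0.18899 + 0.76·0.12255) = 0.045358/0.13850 = 0.3275.

Posterior P(H) ≈ 0.3275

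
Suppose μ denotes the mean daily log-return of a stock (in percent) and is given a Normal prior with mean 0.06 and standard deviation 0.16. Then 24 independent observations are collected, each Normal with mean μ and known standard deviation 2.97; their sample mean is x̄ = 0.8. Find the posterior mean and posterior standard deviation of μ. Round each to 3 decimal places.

Posterior mean ≈ 0.108; posterior SD ≈ 0.155

With known σ, the Normal prior is conjugate. Weight on the data is w = (n/σ²)/(n/σ² + 1/τ₀²) = 2.72081/(2.72081+39.0625) = 0.065117.
Posterior mean = w·x̄ + (1−w)·μ₀ = 0.065117·0.8 + 0.93488·0.06 = 0.108. Posterior variance = 1/(2.72081+39.0625) = 0.0239330, so SD = 0.155.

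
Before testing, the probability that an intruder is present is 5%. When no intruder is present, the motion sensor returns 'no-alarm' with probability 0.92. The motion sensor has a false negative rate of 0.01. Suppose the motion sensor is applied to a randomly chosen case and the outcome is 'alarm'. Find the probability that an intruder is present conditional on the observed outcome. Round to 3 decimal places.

Write H for 'an intruder is present'. Prior odds H:¬H = 0.05/0.95 = 0.052632. For the 'alarm' outcome, the likelihood ratio is 0.99/0.08 = 12.375.
Posterior odds = 0.052632 × 12.375 = 0.65132, so P(H|E) = 0.65132/(1+0.65132) = 0.394.

P(H | E) ≈ 0.394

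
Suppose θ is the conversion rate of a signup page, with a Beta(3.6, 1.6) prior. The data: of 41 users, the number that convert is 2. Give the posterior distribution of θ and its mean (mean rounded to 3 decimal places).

Posterior: Beta(5.6, 40.6); mean ≈ 0.121

Observing 2 successes and 39 failures updates Beta(3.6, 1.6) by adding the success and failure counts to the two shape parameters: α = 3.6+2 = 5.6, β = 1.6+39 = 40.6.
E[θ | data] = 5.6/(5.6+40.6) = 0.121.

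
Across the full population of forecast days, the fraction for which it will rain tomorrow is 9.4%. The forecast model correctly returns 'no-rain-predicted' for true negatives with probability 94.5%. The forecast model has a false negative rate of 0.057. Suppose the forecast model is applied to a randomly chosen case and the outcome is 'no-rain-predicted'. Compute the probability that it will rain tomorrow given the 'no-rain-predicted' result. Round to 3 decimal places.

P(H | E) ≈ 0.006

Write H for 'it will rain tomorrow'. Prior odds H:¬H = 0.094/0.906 = 0.10375. For the 'no-rain-predicted' outcome, the likelihood ratio is 0.057/0.945 = 0.060317.
Posterior odds = 0.10375 × 0.060317 = 0.0062581, so P(H|E) = 0.0062581/(1+0.0062581) = 0.006.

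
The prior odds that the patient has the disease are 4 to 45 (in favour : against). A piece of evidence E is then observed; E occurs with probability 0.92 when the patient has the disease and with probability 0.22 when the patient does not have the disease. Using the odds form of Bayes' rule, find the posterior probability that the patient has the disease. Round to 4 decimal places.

Posterior probability ≈ 0.2710

Prior odds = 4/45 = 0.088889. In log-odds, ln(0.088889) = -2.4204.
Add log likelihood ratio: ln(4.1818) = 1.4307.
Posterior log-odds = -0.98962, so posterior odds = exp(-0.98962) = 0.37172. Converting, P(H|E) = 0.37172/1.3717 = 0.2710.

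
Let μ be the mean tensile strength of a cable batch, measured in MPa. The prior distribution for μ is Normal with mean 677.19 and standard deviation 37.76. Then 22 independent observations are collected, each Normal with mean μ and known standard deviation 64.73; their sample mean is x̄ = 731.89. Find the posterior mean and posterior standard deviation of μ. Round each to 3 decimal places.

With known σ, the Normal prior is conjugate. Weight on the data is w = (n/σ²)/(n/σ² + 1/τ₀²) = 0.00525063/(0.00525063+0.00070135) = 0.88216.
Posterior mean = w·x̄ + (1−w)·μ₀ = 0.88216·731.89 + 0.11784·677.19 = 725.444. Posterior variance = 1/(0.00525063+0.00070135) = 168.011, so SD = 12.962.

Posterior mean ≈ 725.444; posterior SD ≈ 12.962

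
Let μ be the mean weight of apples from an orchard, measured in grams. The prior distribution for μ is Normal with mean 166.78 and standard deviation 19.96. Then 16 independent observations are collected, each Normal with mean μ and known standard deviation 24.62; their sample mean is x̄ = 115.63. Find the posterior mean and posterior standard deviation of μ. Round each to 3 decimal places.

With known σ, the Normal prior is conjugate. Weight on the data is w = (n/σ²)/(n/σ² + 1/τ₀²) = 0.0263964/(0.0263964+0.00251003) = 0.91317.
Posterior mean = w·x̄ + (1−w)·μ₀ = 0.91317·115.63 + 0.086833·166.78 = 120.072. Posterior variance = 1/(0.0263964+0.00251003) = 34.5944, so SD = 5.882.

Posterior mean ≈ 120.072; posterior SD ≈ 5.882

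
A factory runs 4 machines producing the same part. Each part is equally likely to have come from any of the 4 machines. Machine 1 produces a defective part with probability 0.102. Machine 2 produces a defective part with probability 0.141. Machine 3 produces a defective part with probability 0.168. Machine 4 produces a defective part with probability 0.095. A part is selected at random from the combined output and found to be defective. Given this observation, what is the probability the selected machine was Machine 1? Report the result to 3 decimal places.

P(defective|M1) = 0.102; P(defective|M2) = 0.141; P(defective|M3) = 0.168; P(defective|M4) = 0.095.
Prior × likelihood for each source: 0.25·0.102=0.02550, 0.25·0.141=0.03525, 0.25·0.168=0.04200, 0.25·0.095=0.02375. Summing gives P(defective) = 0.12650.
P(Machine 1 | defective) = 0.02550 / 0.12650 = 0.202.

Posterior probability ≈ 0.202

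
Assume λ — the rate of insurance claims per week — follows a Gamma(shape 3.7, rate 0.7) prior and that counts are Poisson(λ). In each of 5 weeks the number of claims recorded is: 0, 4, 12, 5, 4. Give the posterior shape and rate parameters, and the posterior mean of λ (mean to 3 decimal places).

The Poisson likelihood adds the total count to the shape and the number of exposure periods to the rate. Here ∑xᵢ = 25 and n = 5, so shape 3.7→28.7 and rate 0.7→5.7.
Posterior mean = shape/rate = 28.7/5.7 = 5.035.

Posterior: Gamma(shape=28.7, rate=5.7); mean ≈ 5.035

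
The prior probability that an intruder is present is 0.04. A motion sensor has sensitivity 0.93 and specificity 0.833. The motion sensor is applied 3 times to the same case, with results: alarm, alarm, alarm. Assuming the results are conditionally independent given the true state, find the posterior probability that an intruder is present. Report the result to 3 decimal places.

Posterior P(H) ≈ 0.878

With H the event that an intruder is present, the joint likelihood of the observed sequence is P(data|H) = 0.93·0.93·0.93 = 0.80436 and P(data|¬H) = 0.167·0.167·0.167 = 0.0046575.
Bayes: P(H|data) = 0.04·0.80436 / (0.04·0.80436 + 0.96·0.0046575) = 0.032174/0.036645 = 0.8780.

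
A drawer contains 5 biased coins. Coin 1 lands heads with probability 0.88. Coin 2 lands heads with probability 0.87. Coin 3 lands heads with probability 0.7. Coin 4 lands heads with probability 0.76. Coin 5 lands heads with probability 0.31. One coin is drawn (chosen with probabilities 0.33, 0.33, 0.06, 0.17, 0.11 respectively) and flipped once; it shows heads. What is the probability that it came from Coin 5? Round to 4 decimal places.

P(heads|C1) = 0.88; P(heads|C2) = 0.87; P(heads|C3) = 0.7; P(heads|C4) = 0.76; P(heads|C5) = 0.31.
Prior × likelihood for each source: 0.33·0.88=0.2904, 0.33·0.87=0.2871, 0.06·0.7=0.04200, 0.17·0.76=0.1292, 0.11·0.31=0.03410. Summing gives P(heads) = 0.78280.
P(Coin 5 | heads) = 0.03410 / 0.78280 = 0.0436.

Posterior probability ≈ 0.0436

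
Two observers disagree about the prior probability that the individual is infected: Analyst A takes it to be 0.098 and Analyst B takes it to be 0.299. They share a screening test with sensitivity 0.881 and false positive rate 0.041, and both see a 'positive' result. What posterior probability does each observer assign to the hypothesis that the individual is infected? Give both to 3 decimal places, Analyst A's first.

Analyst A: 0.700; Analyst B: 0.902

The likelihood ratio for a 'positive' result is 0.881/0.041 = 21.488.
Analyst A: prior odds 0.098/0.902 = 0.10865; posterior odds 2.3346; posterior probability 0.700.
Analyst B: prior odds 0.299/0.701 = 0.42653; posterior odds 9.1653; posterior probability 0.902.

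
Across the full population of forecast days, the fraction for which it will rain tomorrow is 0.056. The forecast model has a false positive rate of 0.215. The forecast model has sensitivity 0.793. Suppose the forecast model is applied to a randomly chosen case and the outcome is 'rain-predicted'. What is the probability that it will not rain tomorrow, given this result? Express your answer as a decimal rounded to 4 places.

Let H be the event that it will rain tomorrow. P(H) = 0.056, so P(¬H) = 0.944. With E the 'rain-predicted' result, P(E|H) = 0.793 and P(E|¬H) = 0.215.
P(E) = 0.793·0.056 + 0.215·0.944 = 0.044408 + 0.20296 = 0.24737.
By Bayes' theorem, P(H|E) = 0.044408 / 0.24737 = 0.1795. Hence P(¬H|E) = 1 − 0.1795 = 0.8205.

P(¬H | E) ≈ 0.8205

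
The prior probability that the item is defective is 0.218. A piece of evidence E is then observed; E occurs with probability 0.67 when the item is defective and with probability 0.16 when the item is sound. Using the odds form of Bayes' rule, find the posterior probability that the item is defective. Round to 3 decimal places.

Prior odds = 0.218/(1−0.218) = 0.27877. In log-odds, ln(0.27877) = -1.2774.
Add log likelihood ratio: ln(4.1875) = 1.4321.
Posterior log-odds = 0.15474, so posterior odds = exp(0.15474) = 1.1674. Converting, P(H|E) = 1.1674/2.1674 = 0.539.

Posterior probability ≈ 0.539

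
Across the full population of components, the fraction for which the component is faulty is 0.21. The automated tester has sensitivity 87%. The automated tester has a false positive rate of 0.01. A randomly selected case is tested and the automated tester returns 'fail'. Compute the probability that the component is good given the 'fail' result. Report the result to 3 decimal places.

P(¬H | E) ≈ 0.041

Let H be the event that the component is faulty. P(H) = 0.21, so P(¬H) = 0.79. With E the 'fail' result, P(E|H) = 0.87 and P(E|¬H) = 0.01.
P(E) = 0.87·0.21 + 0.01·0.79 = 0.18270 + 0.0079000 = 0.19060.
By Bayes' theorem, P(H|E) = 0.18270 / 0.19060 = 0.959. Hence P(¬H|E) = 1 − 0.959 = 0.041.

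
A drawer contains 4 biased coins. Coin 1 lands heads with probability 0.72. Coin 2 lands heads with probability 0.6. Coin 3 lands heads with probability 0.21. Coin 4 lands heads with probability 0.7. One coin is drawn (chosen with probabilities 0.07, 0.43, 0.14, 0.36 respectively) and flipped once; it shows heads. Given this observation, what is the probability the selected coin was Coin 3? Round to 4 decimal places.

P(heads|C1) = 0.72; P(heads|C2) = 0.6; P(heads|C3) = 0.21; P(heads|C4) = 0.7.
Prior × likelihood for each source: 0.07·0.72=0.05040, 0.43·0.6=0.2580, 0.14·0.21=0.02940, 0.36·0.7=0.2520. Summing gives P(heads) = 0.58980.
P(Coin 3 | heads) = 0.02940 / 0.58980 = 0.0498.

Posterior probability ≈ 0.0498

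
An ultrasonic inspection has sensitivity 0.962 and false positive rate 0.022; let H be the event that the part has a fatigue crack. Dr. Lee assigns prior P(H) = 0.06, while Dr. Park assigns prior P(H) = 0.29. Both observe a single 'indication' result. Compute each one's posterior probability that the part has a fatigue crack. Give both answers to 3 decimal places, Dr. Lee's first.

Dr. Lee: 0.736; Dr. Park: 0.947

The likelihood ratio for an 'indication' result is 0.962/0.022 = 43.727.
Dr. Lee: prior odds 0.06/0.94 = 0.063830; posterior odds 2.7911; posterior probability 0.736.
Dr. Park: prior odds 0.29/0.71 = 0.40845; posterior odds 17.860; posterior probability 0.947.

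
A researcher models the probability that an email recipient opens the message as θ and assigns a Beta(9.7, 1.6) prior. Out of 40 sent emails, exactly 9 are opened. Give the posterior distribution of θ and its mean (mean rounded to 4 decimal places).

The binomial likelihood is conjugate to the Beta prior: with 9 successes and 31 failures, the posterior is Beta(9.7+9, 1.6+31) = Beta(18.7, 32.6).
E[θ | data] = 18.7/(18.7+32.6) = 0.3645.

Posterior: Beta(18.7, 32.6); mean ≈ 0.3645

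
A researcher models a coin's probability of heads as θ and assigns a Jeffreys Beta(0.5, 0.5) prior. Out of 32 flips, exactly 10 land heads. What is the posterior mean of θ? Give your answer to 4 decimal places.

The binomial likelihood is conjugate to the Beta prior: with 10 successes and 22 failures, the posterior is Beta(0.5+10, 0.5+22) = Beta(10.5, 22.5).
Posterior mean = α/(α+β) = 10.5/33 = 0.3182.

Posterior mean ≈ 0.3182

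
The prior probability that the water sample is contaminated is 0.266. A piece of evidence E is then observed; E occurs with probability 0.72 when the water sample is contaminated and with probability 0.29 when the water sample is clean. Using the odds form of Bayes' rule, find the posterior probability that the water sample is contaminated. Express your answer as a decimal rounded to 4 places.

Prior odds = 0.266/(1−0.266) = 0.36240.
Likelihood ratio for E = 0.72/0.29 = 2.4828.
Posterior odds = prior odds × LR = 0.89975.
Posterior probability = odds/(1+odds) = 0.89975/1.8997 = 0.4736.

Posterior probability ≈ 0.4736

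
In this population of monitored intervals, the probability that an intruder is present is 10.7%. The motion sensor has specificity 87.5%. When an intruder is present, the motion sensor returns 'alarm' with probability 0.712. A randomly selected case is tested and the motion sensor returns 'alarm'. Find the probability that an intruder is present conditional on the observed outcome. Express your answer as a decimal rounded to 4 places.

Write H for 'an intruder is present'. Prior odds H:¬H = 0.107/0.893 = 0.11982. For the 'alarm' outcome, the likelihood ratio is 0.712/0.125 = 5.6960.
Posterior odds = 0.11982 × 5.6960 = 0.68250, so P(H|E) = 0.68250/(1+0.68250) = 0.4056.

P(H | E) ≈ 0.4056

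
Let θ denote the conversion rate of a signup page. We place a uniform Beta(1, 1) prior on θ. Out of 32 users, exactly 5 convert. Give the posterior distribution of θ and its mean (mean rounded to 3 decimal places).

Posterior: Beta(6, 28); mean ≈ 0.176

Observing 5 successes and 27 failures updates Beta(1, 1) by adding the success and failure counts to the two shape parameters: α = 1+5 = 6, β = 1+27 = 28.
Posterior mean = α/(α+β) = 6/34 = 0.176.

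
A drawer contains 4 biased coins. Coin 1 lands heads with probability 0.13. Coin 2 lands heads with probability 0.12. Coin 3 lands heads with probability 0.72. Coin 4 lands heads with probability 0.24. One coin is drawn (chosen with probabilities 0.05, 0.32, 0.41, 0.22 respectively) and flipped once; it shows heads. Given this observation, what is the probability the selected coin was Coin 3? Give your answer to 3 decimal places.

Posterior probability ≈ 0.751

P(heads|C1) = 0.13; P(heads|C2) = 0.12; P(heads|C3) = 0.72; P(heads|C4) = 0.24.
Prior × likelihood for each source: 0.05·0.13=0.006500, 0.32·0.12=0.03840, 0.41·0.72=0.2952, 0.22·0.24=0.05280. Summing gives P(heads) = 0.39290.
P(Coin 3 | heads) = 0.2952 / 0.39290 = 0.751.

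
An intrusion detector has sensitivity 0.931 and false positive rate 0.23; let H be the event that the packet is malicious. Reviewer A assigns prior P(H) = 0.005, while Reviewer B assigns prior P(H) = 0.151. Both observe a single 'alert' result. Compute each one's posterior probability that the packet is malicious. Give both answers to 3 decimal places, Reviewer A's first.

The likelihood ratio for an 'alert' result is 0.931/0.23 = 4.0478.
Reviewer A: prior odds 0.005/0.995 = 0.0050251; posterior odds 0.020341; posterior probability 0.020.
Reviewer B: prior odds 0.151/0.849 = 0.17786; posterior odds 0.71993; posterior probability 0.419.

Reviewer A: 0.020; Reviewer B: 0.419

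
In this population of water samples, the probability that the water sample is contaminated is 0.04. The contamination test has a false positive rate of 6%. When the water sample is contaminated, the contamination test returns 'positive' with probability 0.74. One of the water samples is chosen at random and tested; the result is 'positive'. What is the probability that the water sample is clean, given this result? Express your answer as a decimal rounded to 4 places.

Let H be the event that the water sample is contaminated. P(H) = 0.04, so P(¬H) = 0.96. With E the 'positive' result, P(E|H) = 0.74 and P(E|¬H) = 0.06.
P(E) = 0.74·0.04 + 0.06·0.96 = 0.029600 + 0.057600 = 0.087200.
By Bayes' theorem, P(H|E) = 0.029600 / 0.087200 = 0.3394. Hence P(¬H|E) = 1 − 0.3394 = 0.6606.

P(¬H | E) ≈ 0.6606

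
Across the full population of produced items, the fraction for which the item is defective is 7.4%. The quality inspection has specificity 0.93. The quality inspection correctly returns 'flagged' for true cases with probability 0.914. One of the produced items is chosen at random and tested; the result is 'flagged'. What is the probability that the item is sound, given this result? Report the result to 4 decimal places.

P(¬H | E) ≈ 0.4894

Let H be the event that the item is defective. P(H) = 0.074, so P(¬H) = 0.926. With E the 'flagged' result, P(E|H) = 0.914 and P(E|¬H) = 0.07.
P(E) = 0.914·0.074 + 0.07·0.926 = 0.067636 + 0.064820 = 0.13246.
By Bayes' theorem, P(H|E) = 0.067636 / 0.13246 = 0.5106. Hence P(¬H|E) = 1 − 0.5106 = 0.4894.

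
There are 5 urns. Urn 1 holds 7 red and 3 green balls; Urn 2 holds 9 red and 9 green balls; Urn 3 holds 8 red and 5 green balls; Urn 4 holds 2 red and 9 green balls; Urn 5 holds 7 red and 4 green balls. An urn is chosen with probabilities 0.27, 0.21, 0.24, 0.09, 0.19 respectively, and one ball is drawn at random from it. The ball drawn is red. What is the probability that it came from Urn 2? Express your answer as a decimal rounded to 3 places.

Posterior probability ≈ 0.181

P(red|Urn 1) = 0.7; P(red|Urn 2) = 0.5; P(red|Urn 3) = 0.6154; P(red|Urn 4) = 0.1818; P(red|Urn 5) = 0.6364.
Prior × likelihood for each source: 0.27·0.7=0.1890, 0.21·0.5=0.1050, 0.24·0.6154=0.1477, 0.09·0.1818=0.01636, 0.19·0.6364=0.1209. Summing gives P(red) = 0.57897.
P(Urn 2 | red) = 0.1050 / 0.57897 = 0.181.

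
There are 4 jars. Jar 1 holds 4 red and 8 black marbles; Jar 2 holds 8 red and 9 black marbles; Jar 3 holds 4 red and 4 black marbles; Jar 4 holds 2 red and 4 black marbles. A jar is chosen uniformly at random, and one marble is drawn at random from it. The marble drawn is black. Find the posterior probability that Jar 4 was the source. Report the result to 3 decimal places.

Posterior probability ≈ 0.282

P(black|Jar 1) = 0.6667; P(black|Jar 2) = 0.5294; P(black|Jar 3) = 0.5; P(black|Jar 4) = 0.6667.
Prior × likelihood for each source: 0.25·0.6667=0.1667, 0.25·0.5294=0.1324, 0.25·0.5=0.1250, 0.25·0.6667=0.1667. Summing gives P(black) = 0.59069.
P(Jar 4 | black) = 0.1667 / 0.59069 = 0.282.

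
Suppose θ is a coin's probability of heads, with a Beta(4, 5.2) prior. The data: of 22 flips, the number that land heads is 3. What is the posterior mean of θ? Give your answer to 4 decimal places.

Posterior mean ≈ 0.2244

Observing 3 successes and 19 failures updates Beta(4, 5.2) by adding the success and failure counts to the two shape parameters: α = 4+3 = 7, β = 5.2+19 = 24.2.
E[θ | data] = 7/(7+24.2) = 0.2244.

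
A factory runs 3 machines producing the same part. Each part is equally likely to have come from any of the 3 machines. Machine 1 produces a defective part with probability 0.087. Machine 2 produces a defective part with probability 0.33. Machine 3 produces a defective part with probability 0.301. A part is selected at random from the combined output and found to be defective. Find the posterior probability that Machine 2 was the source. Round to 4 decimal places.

Posterior probability ≈ 0.4596

P(defective|M1) = 0.087; P(defective|M2) = 0.33; P(defective|M3) = 0.301.
Prior × likelihood for each source: 0.333333·0.087=0.02900, 0.333333·0.33=0.1100, 0.333333·0.301=0.1003. Summing gives P(defective) = 0.23933.
P(Machine 2 | defective) = 0.1100 / 0.23933 = 0.4596.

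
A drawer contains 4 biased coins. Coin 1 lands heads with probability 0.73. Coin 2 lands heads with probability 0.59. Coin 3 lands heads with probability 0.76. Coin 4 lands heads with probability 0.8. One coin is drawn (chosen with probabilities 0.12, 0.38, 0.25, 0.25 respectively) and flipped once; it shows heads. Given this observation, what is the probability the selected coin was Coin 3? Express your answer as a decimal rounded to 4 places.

Posterior probability ≈ 0.2707

P(heads|C1) = 0.73; P(heads|C2) = 0.59; P(heads|C3) = 0.76; P(heads|C4) = 0.8.
Prior × likelihood for each source: 0.12·0.73=0.08760, 0.38·0.59=0.2242, 0.25·0.76=0.1900, 0.25·0.8=0.2000. Summing gives P(heads) = 0.70180.
P(Coin 3 | heads) = 0.1900 / 0.70180 = 0.2707.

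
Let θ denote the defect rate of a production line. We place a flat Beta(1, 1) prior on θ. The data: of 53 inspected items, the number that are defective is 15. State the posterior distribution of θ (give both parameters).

Posterior: Beta(16, 39)

The binomial likelihood is conjugate to the Beta prior: with 15 successes and 38 failures, the posterior is Beta(1+15, 1+38) = Beta(16, 39).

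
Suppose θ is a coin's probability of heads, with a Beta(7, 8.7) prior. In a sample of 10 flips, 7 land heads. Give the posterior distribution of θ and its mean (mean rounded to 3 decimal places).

Observing 7 successes and 3 failures updates Beta(7, 8.7) by adding the success and failure counts to the two shape parameters: α = 7+7 = 14, β = 8.7+3 = 11.7.
Posterior mean = α/(α+β) = 14/25.7 = 0.545.

Posterior: Beta(14, 11.7); mean ≈ 0.545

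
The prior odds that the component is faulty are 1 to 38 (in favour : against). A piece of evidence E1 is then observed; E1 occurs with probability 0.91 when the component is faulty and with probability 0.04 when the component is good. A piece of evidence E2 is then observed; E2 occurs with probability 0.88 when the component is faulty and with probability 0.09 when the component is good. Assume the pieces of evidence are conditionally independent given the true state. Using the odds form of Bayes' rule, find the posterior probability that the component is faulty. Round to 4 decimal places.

Prior odds = 1/38 = 0.026316.
Likelihood ratio for E1 = 0.91/0.04 = 22.750.
Likelihood ratio for E2 = 0.88/0.09 = 9.7778.
Posterior odds = prior odds × LR₁ × LR₂ = 5.8538.
Posterior probability = odds/(1+odds) = 5.8538/6.8538 = 0.8541.

Posterior probability ≈ 0.8541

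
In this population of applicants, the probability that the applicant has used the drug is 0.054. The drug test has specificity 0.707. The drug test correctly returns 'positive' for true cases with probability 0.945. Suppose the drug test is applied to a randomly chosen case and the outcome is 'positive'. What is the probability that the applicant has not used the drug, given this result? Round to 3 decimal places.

P(¬H | E) ≈ 0.845

Write H for 'the applicant has used the drug'. Prior odds H:¬H = 0.054/0.946 = 0.057082. For the 'positive' outcome, the likelihood ratio is 0.945/0.293 = 3.2253.
Posterior odds = 0.057082 × 3.2253 = 0.18411, so P(H|E) = 0.18411/(1+0.18411) = 0.155. Then P(¬H|E) = 1 − 0.155 = 0.845.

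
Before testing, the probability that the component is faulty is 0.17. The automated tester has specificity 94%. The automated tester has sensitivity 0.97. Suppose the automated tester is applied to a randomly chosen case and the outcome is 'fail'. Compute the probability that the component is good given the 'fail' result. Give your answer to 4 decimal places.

Let H be the event that the component is faulty. P(H) = 0.17, so P(¬H) = 0.83. With E the 'fail' result, P(E|H) = 0.97 and P(E|¬H) = 0.06.
P(E) = 0.97·0.17 + 0.06·0.83 = 0.16490 + 0.049800 = 0.21470.
By Bayes' theorem, P(H|E) = 0.16490 / 0.21470 = 0.7680. Hence P(¬H|E) = 1 − 0.7680 = 0.2320.

P(¬H | E) ≈ 0.2320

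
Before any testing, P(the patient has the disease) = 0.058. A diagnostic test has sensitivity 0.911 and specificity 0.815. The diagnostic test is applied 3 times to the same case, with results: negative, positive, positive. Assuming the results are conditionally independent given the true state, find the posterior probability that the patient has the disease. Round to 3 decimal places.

With H the event that the patient has the disease, the joint likelihood of the observed sequence is P(data|H) = 0.089·0.911·0.911 = 0.073863 and P(data|¬H) = 0.815·0.185·0.185 = 0.027893.
Bayes: P(H|data) = 0.058·0.073863 / (0.058·0.073863 + 0.942·0.027893) = 0.0042841/0.030560 = 0.1402.

Posterior P(H) ≈ 0.140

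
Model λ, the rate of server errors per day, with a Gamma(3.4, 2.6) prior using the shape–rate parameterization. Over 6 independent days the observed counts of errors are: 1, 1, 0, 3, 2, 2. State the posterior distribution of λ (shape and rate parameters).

Posterior: Gamma(shape=12.4, rate=8.6)

The Poisson likelihood adds the total count to the shape and the number of exposure periods to the rate. Here ∑xᵢ = 9 and n = 6, so shape 3.4→12.4 and rate 2.6→8.6.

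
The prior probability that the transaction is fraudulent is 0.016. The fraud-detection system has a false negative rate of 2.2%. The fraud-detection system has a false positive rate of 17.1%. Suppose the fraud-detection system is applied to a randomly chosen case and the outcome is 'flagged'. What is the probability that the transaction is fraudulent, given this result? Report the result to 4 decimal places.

Let H be the event that the transaction is fraudulent. P(H) = 0.016, so P(¬H) = 0.984. With E the 'flagged' result, P(E|H) = 0.978 and P(E|¬H) = 0.171.
P(E) = 0.978·0.016 + 0.171·0.984 = 0.015648 + 0.16826 = 0.18391.
By Bayes' theorem, P(H|E) = 0.015648 / 0.18391 = 0.0851.

P(H | E) ≈ 0.0851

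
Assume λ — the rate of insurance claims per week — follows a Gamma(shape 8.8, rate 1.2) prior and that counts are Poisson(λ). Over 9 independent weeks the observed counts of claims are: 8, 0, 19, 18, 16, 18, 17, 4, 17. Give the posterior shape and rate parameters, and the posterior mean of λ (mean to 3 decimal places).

Posterior: Gamma(shape=125.8, rate=10.2); mean ≈ 12.333

The Poisson likelihood adds the total count to the shape and the number of exposure periods to the rate. Here ∑xᵢ = 117 and n = 9, so shape 8.8→125.8 and rate 1.2→10.2.
Posterior mean = shape/rate = 125.8/10.2 = 12.333.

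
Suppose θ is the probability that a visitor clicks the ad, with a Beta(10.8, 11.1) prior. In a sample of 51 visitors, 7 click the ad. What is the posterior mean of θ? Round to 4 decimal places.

Posterior mean ≈ 0.2442

Observing 7 successes and 44 failures updates Beta(10.8, 11.1) by adding the success and failure counts to the two shape parameters: α = 10.8+7 = 17.8, β = 11.1+44 = 55.1.
Posterior mean = α/(α+β) = 17.8/72.9 = 0.2442.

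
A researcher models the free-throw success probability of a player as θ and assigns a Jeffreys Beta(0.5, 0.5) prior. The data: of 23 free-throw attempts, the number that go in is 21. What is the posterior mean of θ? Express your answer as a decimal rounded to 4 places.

The binomial likelihood is conjugate to the Beta prior: with 21 successes and 2 failures, the posterior is Beta(0.5+21, 0.5+2) = Beta(21.5, 2.5).
Posterior mean = α/(α+β) = 21.5/24 = 0.8958.

Posterior mean ≈ 0.8958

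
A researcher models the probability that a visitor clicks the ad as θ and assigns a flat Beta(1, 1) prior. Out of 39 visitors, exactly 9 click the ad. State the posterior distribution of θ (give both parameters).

Posterior: Beta(10, 31)

Observing 9 successes and 30 failures updates Beta(1, 1) by adding the success and failure counts to the two shape parameters: α = 1+9 = 10, β = 1+30 = 31.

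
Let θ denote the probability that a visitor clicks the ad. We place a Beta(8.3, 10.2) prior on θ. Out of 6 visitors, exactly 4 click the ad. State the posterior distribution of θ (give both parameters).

The binomial likelihood is conjugate to the Beta prior: with 4 successes and 2 failures, the posterior is Beta(8.3+4, 10.2+2) = Beta(12.3, 12.2).

Posterior: Beta(12.3, 12.2)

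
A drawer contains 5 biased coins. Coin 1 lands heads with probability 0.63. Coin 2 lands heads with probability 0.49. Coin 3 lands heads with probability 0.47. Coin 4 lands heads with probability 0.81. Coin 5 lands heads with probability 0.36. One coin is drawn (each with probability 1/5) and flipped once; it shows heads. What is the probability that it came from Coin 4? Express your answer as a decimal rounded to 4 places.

Posterior probability ≈ 0.2935

P(heads|C1) = 0.63; P(heads|C2) = 0.49; P(heads|C3) = 0.47; P(heads|C4) = 0.81; P(heads|C5) = 0.36.
Prior × likelihood for each source: 0.2·0.63=0.1260, 0.2·0.49=0.09800, 0.2·0.47=0.09400, 0.2·0.81=0.1620, 0.2·0.36=0.07200. Summing gives P(heads) = 0.55200.
P(Coin 4 | heads) = 0.1620 / 0.55200 = 0.2935.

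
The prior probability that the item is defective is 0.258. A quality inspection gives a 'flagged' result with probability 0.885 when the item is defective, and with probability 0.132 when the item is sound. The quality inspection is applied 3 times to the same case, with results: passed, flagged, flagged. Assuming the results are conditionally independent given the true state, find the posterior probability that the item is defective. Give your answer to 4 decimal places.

With H the event that the item is defective, the joint likelihood of the observed sequence is P(data|H) = 0.115·0.885·0.885 = 0.090071 and P(data|¬H) = 0.868·0.132·0.132 = 0.015124.
Bayes: P(H|data) = 0.258·0.090071 / (0.258·0.090071 + 0.742·0.015124) = 0.023238/0.034460 = 0.6743.

Posterior P(H) ≈ 0.6743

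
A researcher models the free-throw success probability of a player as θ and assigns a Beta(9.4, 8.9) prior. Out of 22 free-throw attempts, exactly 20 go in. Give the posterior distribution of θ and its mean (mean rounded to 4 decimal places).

Observing 20 successes and 2 failures updates Beta(9.4, 8.9) by adding the success and failure counts to the two shape parameters: α = 9.4+20 = 29.4, β = 8.9+2 = 10.9.
Posterior mean = α/(α+β) = 29.4/40.3 = 0.7295.

Posterior: Beta(29.4, 10.9); mean ≈ 0.7295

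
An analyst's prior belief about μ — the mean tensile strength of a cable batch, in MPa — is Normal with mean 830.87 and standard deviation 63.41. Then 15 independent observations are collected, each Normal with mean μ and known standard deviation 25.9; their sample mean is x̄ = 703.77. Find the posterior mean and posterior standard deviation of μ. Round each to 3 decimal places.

Prior precision 1/τ₀² = 1/63.41² = 0.00024870; data precision n/σ² = 15/25.9² = 0.0223610.
Posterior precision = 0.00024870 + 0.0223610 = 0.0226097, giving posterior SD = 1/√0.0226097 = 6.650.
Posterior mean = (0.00024870·830.87 + 0.0223610·703.77) / 0.0226097 = 705.168.

Posterior mean ≈ 705.168; posterior SD ≈ 6.650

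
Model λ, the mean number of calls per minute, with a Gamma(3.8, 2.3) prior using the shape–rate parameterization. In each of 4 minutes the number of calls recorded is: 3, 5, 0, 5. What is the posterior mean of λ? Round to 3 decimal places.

Posterior mean ≈ 2.667

The Poisson likelihood adds the total count to the shape and the number of exposure periods to the rate. Here ∑xᵢ = 13 and n = 4, so shape 3.8→16.8 and rate 2.3→6.3.
E[λ | data] = 16.8/6.3 = 2.667.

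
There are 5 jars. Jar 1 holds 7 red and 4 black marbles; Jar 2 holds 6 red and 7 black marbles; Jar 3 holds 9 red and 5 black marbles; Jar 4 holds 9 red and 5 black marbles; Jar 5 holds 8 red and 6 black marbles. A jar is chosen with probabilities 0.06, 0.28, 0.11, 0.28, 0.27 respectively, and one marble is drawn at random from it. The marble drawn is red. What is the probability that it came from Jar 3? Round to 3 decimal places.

Posterior probability ≈ 0.124

P(red|Jar 1) = 0.6364; P(red|Jar 2) = 0.4615; P(red|Jar 3) = 0.6429; P(red|Jar 4) = 0.6429; P(red|Jar 5) = 0.5714.
Prior × likelihood for each source: 0.06·0.6364=0.03818, 0.28·0.4615=0.1292, 0.11·0.6429=0.07071, 0.28·0.6429=0.1800, 0.27·0.5714=0.1543. Summing gives P(red) = 0.57241.
P(Jar 3 | red) = 0.07071 / 0.57241 = 0.124.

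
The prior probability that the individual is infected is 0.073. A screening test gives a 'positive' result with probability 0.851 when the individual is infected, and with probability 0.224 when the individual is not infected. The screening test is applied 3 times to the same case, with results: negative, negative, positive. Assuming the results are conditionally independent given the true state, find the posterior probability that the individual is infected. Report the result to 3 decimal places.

Posterior P(H) ≈ 0.011

With H the event that the individual is infected, the joint likelihood of the observed sequence is P(data|H) = 0.149·0.149·0.851 = 0.018893 and P(data|¬H) = 0.776·0.776·0.224 = 0.13489.
Bayes: P(H|data) = 0.073·0.018893 / (0.073·0.018893 + 0.927·0.13489) = 0.0013792/0.12642 = 0.0109.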